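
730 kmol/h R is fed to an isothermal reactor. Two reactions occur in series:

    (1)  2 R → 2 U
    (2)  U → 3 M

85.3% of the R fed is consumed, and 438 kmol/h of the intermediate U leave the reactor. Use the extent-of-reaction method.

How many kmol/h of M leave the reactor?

Conversion of R: R consumed = 2ξ₁ = 0.853 × 730 → ξ₁ = 311.3 kmol/h.
U balance: n_U = 0 + 2ξ₁ − 1ξ₂ = 438 → ξ₂ = (2·311.3 − 438)/1 = 184.7 kmol/h.
Outlet amounts (n = n₀ + Σ ν·ξ):
  R: 730 − 2(311.3) = 107.3
  U: 0 + 2(311.3) − 1(184.7) = 438
  M: 0 + 3(184.7) = 554.1

554 kmol/h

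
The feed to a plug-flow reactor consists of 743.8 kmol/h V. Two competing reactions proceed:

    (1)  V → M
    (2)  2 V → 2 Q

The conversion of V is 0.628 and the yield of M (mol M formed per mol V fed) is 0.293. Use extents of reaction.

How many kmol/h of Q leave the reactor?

249 kmol/h

Yield of M: 1ξ₁ / 743.8 = 0.293 → ξ₁ = 217.9 kmol/h.
Conversion of V: 1ξ₁ + 2ξ₂ = 0.628 × 743.8 = 467.1 → ξ₂ = 124.6 kmol/h.
Outlet amounts (n = n₀ + Σ ν·ξ):
  V: 743.8 − 1(217.9) − 2(124.6) = 276.7
  M: 0 + 1(217.9) = 217.9
  Q: 0 + 2(124.6) = 249.2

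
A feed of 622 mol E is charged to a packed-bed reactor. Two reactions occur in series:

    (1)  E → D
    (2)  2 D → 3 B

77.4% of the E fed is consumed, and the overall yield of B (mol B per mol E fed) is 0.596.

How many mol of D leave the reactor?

Conversion of E: E consumed = 1ξ₁ = 0.774 × 622 → ξ₁ = 481.4 mol.
Yield of B: 3ξ₂ / 622 = 0.596 → ξ₂ = 123.6 mol.
Outlet amounts (n = n₀ + Σ ν·ξ):
  E: 622 − 1(481.4) = 140.6
  D: 0 + 1(481.4) − 2(123.6) = 234.3
  B: 0 + 3(123.6) = 370.7

234 mol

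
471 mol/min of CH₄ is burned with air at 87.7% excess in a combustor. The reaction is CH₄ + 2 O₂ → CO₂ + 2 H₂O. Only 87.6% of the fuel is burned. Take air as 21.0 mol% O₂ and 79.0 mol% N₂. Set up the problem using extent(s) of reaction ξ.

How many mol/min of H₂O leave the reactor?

Stoichiometric O₂ = 2 × 471 = 942 mol/min; O₂ fed = 942 × 1.877 = 1768 mol/min.
N₂ fed = 1768 × 79/21 = 6652 mol/min.
Fuel reacted = 0.876 × 471 → ξ = 412.6 mol/min.
Outlet (n = n₀ + ν ξ):
  CH₄: 471 − 1(412.6) = 58.4
  O₂: 1768 − 2(412.6) = 942.9
  N₂: 6652 (inert)
  CO₂: 0 + 1(412.6) = 412.6
  H₂O: 0 + 2(412.6) = 825.2

825 mol/min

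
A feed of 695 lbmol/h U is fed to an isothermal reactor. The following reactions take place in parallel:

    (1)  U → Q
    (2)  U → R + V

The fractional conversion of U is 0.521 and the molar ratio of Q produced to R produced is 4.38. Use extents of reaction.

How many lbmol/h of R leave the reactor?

Conversion of U: U consumed = 0.521 × 695 = 362.1 lbmol/h = 1ξ₁ + 1ξ₂.
Selectivity: 1ξ₁ / (1ξ₂) = 4.38 → ξ₁ = 4.38 ξ₂.
Substitute: (1·4.38 + 1) ξ₂ = 362.1 → ξ₂ = 67.3 lbmol/h, ξ₁ = 294.8 lbmol/h.
Outlet amounts (n = n₀ + Σ ν·ξ):
  U: 695 − 1(294.8) − 1(67.3) = 332.9
  Q: 0 + 1(294.8) = 294.8
  R: 0 + 1(67.3) = 67.3
  V: 0 + 1(67.3) = 67.3

67.3 lbmol/h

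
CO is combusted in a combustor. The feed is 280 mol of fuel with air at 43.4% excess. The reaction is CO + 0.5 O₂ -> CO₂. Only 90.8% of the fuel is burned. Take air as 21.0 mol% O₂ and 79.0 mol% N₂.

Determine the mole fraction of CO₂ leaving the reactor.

0.229

Stoichiometric O₂ = 0.5 × 280 = 140 mol; O₂ fed = 140 × 1.434 = 200.8 mol.
N₂ fed = 200.8 × 79/21 = 755.2 mol.
Fuel reacted = 0.908 × 280 → ξ = 254.2 mol.
Outlet (n = n₀ + ν ξ):
  CO: 280 − 1(254.2) = 25.76
  O₂: 200.8 − 0.5(254.2) = 73.64
  N₂: 755.2 (inert)
  CO₂: 0 + 1(254.2) = 254.2
Total out = 1109 mol; y_CO₂ = 254.2 / 1109 = 0.2293.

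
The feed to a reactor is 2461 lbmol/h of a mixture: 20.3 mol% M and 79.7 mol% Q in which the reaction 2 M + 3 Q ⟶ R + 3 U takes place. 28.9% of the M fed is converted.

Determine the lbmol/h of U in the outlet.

217 lbmol/h

M reacted = 0.289 × 499.6 = 144.4 lbmol/h; ν_M = −2, so ξ = 144.4/2 = 72.19 lbmol/h.
Outlet amounts (n = n₀ + ν ξ):
  M: 499.6 − 2(72.19) = 355.2
  Q: 1961 − 3(72.19) = 1745
  R: 0 + 1(72.19) = 72.19
  U: 0 + 3(72.19) = 216.6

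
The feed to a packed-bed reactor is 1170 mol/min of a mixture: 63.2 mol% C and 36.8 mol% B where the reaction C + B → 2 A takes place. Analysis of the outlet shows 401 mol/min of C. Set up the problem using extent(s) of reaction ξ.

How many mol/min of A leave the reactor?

For C: n = n₀ − 1ξ → 401 = 739.4 − 1ξ, giving ξ = 338.4 mol/min.
Outlet amounts (n = n₀ + ν ξ):
  C: 739.4 − 1(338.4) = 401
  B: 430.6 − 1(338.4) = 92.12
  A: 0 + 2(338.4) = 676.9

677 mol/min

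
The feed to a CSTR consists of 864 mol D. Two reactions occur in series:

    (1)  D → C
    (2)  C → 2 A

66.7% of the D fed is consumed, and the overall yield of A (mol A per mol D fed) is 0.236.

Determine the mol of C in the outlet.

Conversion of D: D consumed = 1ξ₁ = 0.667 × 864 → ξ₁ = 576.3 mol.
Yield of A: 2ξ₂ / 864 = 0.236 → ξ₂ = 102 mol.
Outlet amounts (n = n₀ + Σ ν·ξ):
  D: 864 − 1(576.3) = 287.7
  C: 0 + 1(576.3) − 1(102) = 474.3
  A: 0 + 2(102) = 203.9

474 mol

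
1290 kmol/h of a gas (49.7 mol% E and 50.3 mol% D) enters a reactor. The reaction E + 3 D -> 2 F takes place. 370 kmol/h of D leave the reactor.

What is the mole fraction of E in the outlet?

0.496

For D: n = n₀ − 3ξ → 370 = 648.9 − 3ξ, giving ξ = 92.96 kmol/h.
Outlet amounts (n = n₀ + ν ξ):
  E: 641.1 − 1(92.96) = 548.2
  D: 648.9 − 3(92.96) = 370
  F: 0 + 2(92.96) = 185.9
Total out = 1104 kmol/h; y_E = 548.2 / 1104 = 0.4965.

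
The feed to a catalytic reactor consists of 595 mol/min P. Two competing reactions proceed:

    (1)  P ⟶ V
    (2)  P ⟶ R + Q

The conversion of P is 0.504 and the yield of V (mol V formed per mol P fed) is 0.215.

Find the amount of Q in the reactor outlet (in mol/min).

172 mol/min

Yield of V: 1ξ₁ / 595 = 0.215 → ξ₁ = 127.9 mol/min.
Conversion of P: 1ξ₁ + 1ξ₂ = 0.504 × 595 = 299.9 → ξ₂ = 172 mol/min.
Outlet amounts (n = n₀ + Σ ν·ξ):
  P: 595 − 1(127.9) − 1(172) = 295.1
  V: 0 + 1(127.9) = 127.9
  R: 0 + 1(172) = 172
  Q: 0 + 1(172) = 172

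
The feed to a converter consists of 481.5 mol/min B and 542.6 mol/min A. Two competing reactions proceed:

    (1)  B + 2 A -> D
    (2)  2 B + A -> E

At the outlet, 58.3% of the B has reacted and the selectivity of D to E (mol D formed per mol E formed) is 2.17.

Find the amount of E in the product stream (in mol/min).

Conversion of B: B consumed = 0.583 × 481.5 = 280.7 mol/min = 1ξ₁ + 2ξ₂.
Selectivity: 1ξ₁ / (1ξ₂) = 2.17 → ξ₁ = 2.17 ξ₂.
Substitute: (1·2.17 + 2) ξ₂ = 280.7 → ξ₂ = 67.32 mol/min, ξ₁ = 146.1 mol/min.
Outlet amounts (n = n₀ + Σ ν·ξ):
  B: 481.5 − 1(146.1) − 2(67.32) = 200.8
  A: 542.6 − 2(146.1) − 1(67.32) = 183.1
  D: 0 + 1(146.1) = 146.1
  E: 0 + 1(67.32) = 67.32

67.3 mol/min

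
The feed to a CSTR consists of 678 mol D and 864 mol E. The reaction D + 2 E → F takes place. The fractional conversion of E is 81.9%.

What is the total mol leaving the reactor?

834 mol

E reacted = 0.819 × 864 = 707.6 mol; ν_E = −2, so ξ = 707.6/2 = 353.8 mol.
Outlet amounts (n = n₀ + ν ξ):
  D: 678 − 1(353.8) = 324.2
  E: 864 − 2(353.8) = 156.4
  F: 0 + 1(353.8) = 353.8
Total out = 324.2 + 156.4 + 353.8 = 834.4 mol.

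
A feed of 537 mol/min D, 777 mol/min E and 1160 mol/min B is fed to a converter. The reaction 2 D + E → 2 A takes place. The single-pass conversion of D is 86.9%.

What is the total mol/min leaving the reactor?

D reacted = 0.869 × 537 = 466.7 mol/min; ν_D = −2, so ξ = 466.7/2 = 233.3 mol/min.
Outlet amounts (n = n₀ + ν ξ):
  D: 537 − 2(233.3) = 70.35
  E: 777 − 1(233.3) = 543.7
  A: 0 + 2(233.3) = 466.7
  B: 1160 (inert)
Total out = 70.35 + 543.7 + 466.7 + 1160 = 2241 mol/min.

2240 mol/min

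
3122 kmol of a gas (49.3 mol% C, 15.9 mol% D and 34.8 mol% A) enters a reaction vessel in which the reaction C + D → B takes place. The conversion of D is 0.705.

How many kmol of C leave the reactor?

1190 kmol

D reacted = 0.705 × 496.4 = 350 kmol; ν_D = −1, so ξ = 350/1 = 350 kmol.
Outlet amounts (n = n₀ + ν ξ):
  C: 1539 − 1(350) = 1189
  D: 496.4 − 1(350) = 146.4
  B: 0 + 1(350) = 350
  A: 1086 (inert)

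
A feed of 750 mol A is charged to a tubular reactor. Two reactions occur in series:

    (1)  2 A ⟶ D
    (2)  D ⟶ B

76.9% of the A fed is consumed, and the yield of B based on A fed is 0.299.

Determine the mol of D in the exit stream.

64.1 mol

Conversion of A: A consumed = 2ξ₁ = 0.769 × 750 → ξ₁ = 288.4 mol.
Yield of B: 1ξ₂ / 750 = 0.299 → ξ₂ = 224.2 mol.
Outlet amounts (n = n₀ + Σ ν·ξ):
  A: 750 − 2(288.4) = 173.2
  D: 0 + 1(288.4) − 1(224.2) = 64.12
  B: 0 + 1(224.2) = 224.2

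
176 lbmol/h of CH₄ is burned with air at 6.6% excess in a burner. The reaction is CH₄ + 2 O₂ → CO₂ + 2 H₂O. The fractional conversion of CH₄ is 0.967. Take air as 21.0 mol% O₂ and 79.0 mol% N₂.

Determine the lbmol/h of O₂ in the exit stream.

Stoichiometric O₂ = 2 × 176 = 352 lbmol/h; O₂ fed = 352 × 1.066 = 375.2 lbmol/h.
N₂ fed = 375.2 × 79/21 = 1412 lbmol/h.
Fuel reacted = 0.967 × 176 → ξ = 170.2 lbmol/h.
Outlet (n = n₀ + ν ξ):
  CH₄: 176 − 1(170.2) = 5.808
  O₂: 375.2 − 2(170.2) = 34.85
  N₂: 1412 (inert)
  CO₂: 0 + 1(170.2) = 170.2
  H₂O: 0 + 2(170.2) = 340.4

34.8 lbmol/h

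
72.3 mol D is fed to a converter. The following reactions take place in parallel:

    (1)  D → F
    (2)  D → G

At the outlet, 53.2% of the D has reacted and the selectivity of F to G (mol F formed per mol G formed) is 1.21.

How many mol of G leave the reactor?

Conversion of D: D consumed = 0.532 × 72.3 = 38.46 mol = 1ξ₁ + 1ξ₂.
Selectivity: 1ξ₁ / (1ξ₂) = 1.21 → ξ₁ = 1.21 ξ₂.
Substitute: (1·1.21 + 1) ξ₂ = 38.46 → ξ₂ = 17.4 mol, ξ₁ = 21.06 mol.
Outlet amounts (n = n₀ + Σ ν·ξ):
  D: 72.3 − 1(21.06) − 1(17.4) = 33.84
  F: 0 + 1(21.06) = 21.06
  G: 0 + 1(17.4) = 17.4

17.4 mol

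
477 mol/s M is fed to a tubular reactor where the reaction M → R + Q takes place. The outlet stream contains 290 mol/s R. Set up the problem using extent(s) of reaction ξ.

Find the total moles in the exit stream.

For R: n = n₀ + 1ξ → 290 = 0 + 1ξ, giving ξ = 290 mol/s.
Outlet amounts (n = n₀ + ν ξ):
  M: 477 − 1(290) = 187
  R: 0 + 1(290) = 290
  Q: 0 + 1(290) = 290
Total out = 187 + 290 + 290 = 767 mol/s.

767 mol/s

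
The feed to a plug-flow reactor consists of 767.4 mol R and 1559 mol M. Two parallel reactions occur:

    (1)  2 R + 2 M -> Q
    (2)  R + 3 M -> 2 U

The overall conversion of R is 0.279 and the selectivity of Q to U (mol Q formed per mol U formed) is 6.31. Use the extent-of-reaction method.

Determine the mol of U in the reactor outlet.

Conversion of R: R consumed = 0.279 × 767.4 = 214.1 mol = 2ξ₁ + 1ξ₂.
Selectivity: 1ξ₁ / (2ξ₂) = 6.31 → ξ₁ = 12.62 ξ₂.
Substitute: (2·12.62 + 1) ξ₂ = 214.1 → ξ₂ = 8.159 mol, ξ₁ = 103 mol.
Outlet amounts (n = n₀ + Σ ν·ξ):
  R: 767.4 − 2(103) − 1(8.159) = 553.3
  M: 1559 − 2(103) − 3(8.159) = 1329
  Q: 0 + 1(103) = 103
  U: 0 + 2(8.159) = 16.32

16.3 mol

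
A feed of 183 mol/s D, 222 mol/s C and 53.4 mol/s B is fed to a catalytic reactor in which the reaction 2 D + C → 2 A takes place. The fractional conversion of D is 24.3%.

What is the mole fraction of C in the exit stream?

0.458

D reacted = 0.243 × 183 = 44.47 mol/s; ν_D = −2, so ξ = 44.47/2 = 22.23 mol/s.
Outlet amounts (n = n₀ + ν ξ):
  D: 183 − 2(22.23) = 138.5
  C: 222 − 1(22.23) = 199.8
  A: 0 + 2(22.23) = 44.47
  B: 53.4 (inert)
Total out = 436.2 mol/s; y_C = 199.8 / 436.2 = 0.458.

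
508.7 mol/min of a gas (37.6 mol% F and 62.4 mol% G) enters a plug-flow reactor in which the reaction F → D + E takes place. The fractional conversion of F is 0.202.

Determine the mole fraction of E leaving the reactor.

0.0706

F reacted = 0.202 × 191.3 = 38.64 mol/min; ν_F = −1, so ξ = 38.64/1 = 38.64 mol/min.
Outlet amounts (n = n₀ + ν ξ):
  F: 191.3 − 1(38.64) = 152.6
  D: 0 + 1(38.64) = 38.64
  E: 0 + 1(38.64) = 38.64
  G: 317.4 (inert)
Total out = 547.3 mol/min; y_E = 38.64 / 547.3 = 0.07059.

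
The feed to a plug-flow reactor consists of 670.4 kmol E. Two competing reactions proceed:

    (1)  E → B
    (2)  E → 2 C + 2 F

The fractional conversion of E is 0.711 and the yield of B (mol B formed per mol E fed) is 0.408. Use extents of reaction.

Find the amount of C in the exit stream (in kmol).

Yield of B: 1ξ₁ / 670.4 = 0.408 → ξ₁ = 273.5 kmol.
Conversion of E: 1ξ₁ + 1ξ₂ = 0.711 × 670.4 = 476.7 → ξ₂ = 203.1 kmol.
Outlet amounts (n = n₀ + Σ ν·ξ):
  E: 670.4 − 1(273.5) − 1(203.1) = 193.7
  B: 0 + 1(273.5) = 273.5
  C: 0 + 2(203.1) = 406.3
  F: 0 + 2(203.1) = 406.3

406 kmol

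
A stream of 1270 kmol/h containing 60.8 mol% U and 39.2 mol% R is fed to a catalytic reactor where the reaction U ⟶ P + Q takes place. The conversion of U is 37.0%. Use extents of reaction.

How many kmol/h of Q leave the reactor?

286 kmol/h

U reacted = 0.37 × 772.2 = 285.7 kmol/h; ν_U = −1, so ξ = 285.7/1 = 285.7 kmol/h.
Outlet amounts (n = n₀ + ν ξ):
  U: 772.2 − 1(285.7) = 486.5
  P: 0 + 1(285.7) = 285.7
  Q: 0 + 1(285.7) = 285.7
  R: 497.8 (inert)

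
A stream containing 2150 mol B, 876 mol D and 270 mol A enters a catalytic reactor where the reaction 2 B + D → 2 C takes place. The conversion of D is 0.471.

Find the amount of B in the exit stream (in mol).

1320 mol

D reacted = 0.471 × 876 = 412.6 mol; ν_D = −1, so ξ = 412.6/1 = 412.6 mol.
Outlet amounts (n = n₀ + ν ξ):
  B: 2150 − 2(412.6) = 1325
  D: 876 − 1(412.6) = 463.4
  C: 0 + 2(412.6) = 825.2
  A: 270 (inert)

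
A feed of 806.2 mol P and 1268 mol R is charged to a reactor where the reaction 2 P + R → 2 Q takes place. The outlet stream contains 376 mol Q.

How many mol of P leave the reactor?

For Q: n = n₀ + 2ξ → 376 = 0 + 2ξ, giving ξ = 188 mol.
Outlet amounts (n = n₀ + ν ξ):
  P: 806.2 − 2(188) = 430.2
  R: 1268 − 1(188) = 1080
  Q: 0 + 2(188) = 376

430 mol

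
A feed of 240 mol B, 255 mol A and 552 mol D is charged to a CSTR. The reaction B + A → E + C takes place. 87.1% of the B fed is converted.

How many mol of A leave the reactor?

46 mol

B reacted = 0.871 × 240 = 209 mol; ν_B = −1, so ξ = 209/1 = 209 mol.
Outlet amounts (n = n₀ + ν ξ):
  B: 240 − 1(209) = 30.96
  A: 255 − 1(209) = 45.96
  E: 0 + 1(209) = 209
  C: 0 + 1(209) = 209
  D: 552 (inert)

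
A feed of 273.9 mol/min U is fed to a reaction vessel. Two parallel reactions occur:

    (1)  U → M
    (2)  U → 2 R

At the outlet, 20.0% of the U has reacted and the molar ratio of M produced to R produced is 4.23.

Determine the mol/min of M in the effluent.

49 mol/min

Conversion of U: U consumed = 0.2 × 273.9 = 54.78 mol/min = 1ξ₁ + 1ξ₂.
Selectivity: 1ξ₁ / (2ξ₂) = 4.23 → ξ₁ = 8.46 ξ₂.
Substitute: (1·8.46 + 1) ξ₂ = 54.78 → ξ₂ = 5.791 mol/min, ξ₁ = 48.99 mol/min.
Outlet amounts (n = n₀ + Σ ν·ξ):
  U: 273.9 − 1(48.99) − 1(5.791) = 219.1
  M: 0 + 1(48.99) = 48.99
  R: 0 + 2(5.791) = 11.58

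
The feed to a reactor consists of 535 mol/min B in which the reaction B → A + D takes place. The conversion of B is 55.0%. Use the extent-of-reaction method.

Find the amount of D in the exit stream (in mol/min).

294 mol/min

B reacted = 0.55 × 535 = 294.2 mol/min; ν_B = −1, so ξ = 294.2/1 = 294.2 mol/min.
Outlet amounts (n = n₀ + ν ξ):
  B: 535 − 1(294.2) = 240.8
  A: 0 + 1(294.2) = 294.2
  D: 0 + 1(294.2) = 294.2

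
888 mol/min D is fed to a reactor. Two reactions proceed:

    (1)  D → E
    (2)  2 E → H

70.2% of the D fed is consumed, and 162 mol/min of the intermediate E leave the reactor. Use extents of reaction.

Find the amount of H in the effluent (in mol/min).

231 mol/min

Conversion of D: D consumed = 1ξ₁ = 0.702 × 888 → ξ₁ = 623.4 mol/min.
E balance: n_E = 0 + 1ξ₁ − 2ξ₂ = 162 → ξ₂ = (1·623.4 − 162)/2 = 230.7 mol/min.
Outlet amounts (n = n₀ + Σ ν·ξ):
  D: 888 − 1(623.4) = 264.6
  E: 0 + 1(623.4) − 2(230.7) = 162
  H: 0 + 1(230.7) = 230.7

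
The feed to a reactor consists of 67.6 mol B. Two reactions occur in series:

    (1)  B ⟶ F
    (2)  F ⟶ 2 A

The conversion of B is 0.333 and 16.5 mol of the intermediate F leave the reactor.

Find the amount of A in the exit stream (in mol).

12 mol

Conversion of B: B consumed = 1ξ₁ = 0.333 × 67.6 → ξ₁ = 22.51 mol.
F balance: n_F = 0 + 1ξ₁ − 1ξ₂ = 16.5 → ξ₂ = (1·22.51 − 16.5)/1 = 6.011 mol.
Outlet amounts (n = n₀ + Σ ν·ξ):
  B: 67.6 − 1(22.51) = 45.09
  F: 0 + 1(22.51) − 1(6.011) = 16.5
  A: 0 + 2(6.011) = 12.02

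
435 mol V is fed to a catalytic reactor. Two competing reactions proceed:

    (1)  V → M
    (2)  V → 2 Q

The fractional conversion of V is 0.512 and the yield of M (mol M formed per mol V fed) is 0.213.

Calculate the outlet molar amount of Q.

260 mol

Yield of M: 1ξ₁ / 435 = 0.213 → ξ₁ = 92.66 mol.
Conversion of V: 1ξ₁ + 1ξ₂ = 0.512 × 435 = 222.7 → ξ₂ = 130.1 mol.
Outlet amounts (n = n₀ + Σ ν·ξ):
  V: 435 − 1(92.66) − 1(130.1) = 212.3
  M: 0 + 1(92.66) = 92.66
  Q: 0 + 2(130.1) = 260.1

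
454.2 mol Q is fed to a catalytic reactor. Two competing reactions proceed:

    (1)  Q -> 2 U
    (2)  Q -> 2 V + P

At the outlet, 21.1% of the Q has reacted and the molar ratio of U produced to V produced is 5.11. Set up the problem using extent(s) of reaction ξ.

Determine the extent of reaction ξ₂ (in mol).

ξ₂ = 15.7 mol

Conversion of Q: Q consumed = 0.211 × 454.2 = 95.84 mol = 1ξ₁ + 1ξ₂.
Selectivity: 2ξ₁ / (2ξ₂) = 5.11 → ξ₁ = 5.11 ξ₂.
Substitute: (1·5.11 + 1) ξ₂ = 95.84 → ξ₂ = 15.69 mol, ξ₁ = 80.15 mol.
Outlet amounts (n = n₀ + Σ ν·ξ):
  Q: 454.2 − 1(80.15) − 1(15.69) = 358.4
  U: 0 + 2(80.15) = 160.3
  V: 0 + 2(15.69) = 31.37
  P: 0 + 1(15.69) = 15.69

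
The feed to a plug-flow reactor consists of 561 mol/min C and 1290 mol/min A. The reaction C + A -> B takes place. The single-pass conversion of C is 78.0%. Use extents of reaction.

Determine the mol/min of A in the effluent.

852 mol/min

C reacted = 0.78 × 561 = 437.6 mol/min; ν_C = −1, so ξ = 437.6/1 = 437.6 mol/min.
Outlet amounts (n = n₀ + ν ξ):
  C: 561 − 1(437.6) = 123.4
  A: 1290 − 1(437.6) = 852.4
  B: 0 + 1(437.6) = 437.6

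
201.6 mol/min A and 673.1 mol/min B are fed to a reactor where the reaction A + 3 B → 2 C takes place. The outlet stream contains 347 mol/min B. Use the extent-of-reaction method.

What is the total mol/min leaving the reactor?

657 mol/min

For B: n = n₀ − 3ξ → 347 = 673.1 − 3ξ, giving ξ = 108.7 mol/min.
Outlet amounts (n = n₀ + ν ξ):
  A: 201.6 − 1(108.7) = 92.9
  B: 673.1 − 3(108.7) = 347
  C: 0 + 2(108.7) = 217.4
Total out = 92.9 + 347 + 217.4 = 657.3 mol/min.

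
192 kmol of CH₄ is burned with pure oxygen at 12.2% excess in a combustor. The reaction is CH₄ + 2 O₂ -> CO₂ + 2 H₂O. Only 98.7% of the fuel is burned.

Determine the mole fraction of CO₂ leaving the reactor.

0.304

Stoichiometric O₂ = 2 × 192 = 384 kmol; O₂ fed = 384 × 1.122 = 430.8 kmol.
Fuel reacted = 0.987 × 192 → ξ = 189.5 kmol.
Outlet (n = n₀ + ν ξ):
  CH₄: 192 − 1(189.5) = 2.496
  O₂: 430.8 − 2(189.5) = 51.84
  CO₂: 0 + 1(189.5) = 189.5
  H₂O: 0 + 2(189.5) = 379
Total out = 622.8 kmol; y_CO₂ = 189.5 / 622.8 = 0.3043.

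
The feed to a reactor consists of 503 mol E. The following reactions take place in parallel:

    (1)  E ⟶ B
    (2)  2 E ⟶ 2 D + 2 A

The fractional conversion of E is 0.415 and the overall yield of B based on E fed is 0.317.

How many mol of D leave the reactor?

49.3 mol

Yield of B: 1ξ₁ / 503 = 0.317 → ξ₁ = 159.5 mol.
Conversion of E: 1ξ₁ + 2ξ₂ = 0.415 × 503 = 208.7 → ξ₂ = 24.65 mol.
Outlet amounts (n = n₀ + Σ ν·ξ):
  E: 503 − 1(159.5) − 2(24.65) = 294.3
  B: 0 + 1(159.5) = 159.5
  D: 0 + 2(24.65) = 49.29
  A: 0 + 2(24.65) = 49.29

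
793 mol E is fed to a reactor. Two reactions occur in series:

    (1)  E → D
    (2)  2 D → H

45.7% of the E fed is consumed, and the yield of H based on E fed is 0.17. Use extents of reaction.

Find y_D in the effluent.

0.141

Conversion of E: E consumed = 1ξ₁ = 0.457 × 793 → ξ₁ = 362.4 mol.
Yield of H: 1ξ₂ / 793 = 0.17 → ξ₂ = 134.8 mol.
Outlet amounts (n = n₀ + Σ ν·ξ):
  E: 793 − 1(362.4) = 430.6
  D: 0 + 1(362.4) − 2(134.8) = 92.78
  H: 0 + 1(134.8) = 134.8
Total out = 658.2 mol; y_D = 92.78 / 658.2 = 0.141.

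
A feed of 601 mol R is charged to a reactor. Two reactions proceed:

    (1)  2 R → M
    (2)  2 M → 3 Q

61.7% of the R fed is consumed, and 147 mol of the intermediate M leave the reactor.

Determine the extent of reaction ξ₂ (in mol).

ξ₂ = 19.2 mol

Conversion of R: R consumed = 2ξ₁ = 0.617 × 601 → ξ₁ = 185.4 mol.
M balance: n_M = 0 + 1ξ₁ − 2ξ₂ = 147 → ξ₂ = (1·185.4 − 147)/2 = 19.2 mol.
Outlet amounts (n = n₀ + Σ ν·ξ):
  R: 601 − 2(185.4) = 230.2
  M: 0 + 1(185.4) − 2(19.2) = 147
  Q: 0 + 3(19.2) = 57.61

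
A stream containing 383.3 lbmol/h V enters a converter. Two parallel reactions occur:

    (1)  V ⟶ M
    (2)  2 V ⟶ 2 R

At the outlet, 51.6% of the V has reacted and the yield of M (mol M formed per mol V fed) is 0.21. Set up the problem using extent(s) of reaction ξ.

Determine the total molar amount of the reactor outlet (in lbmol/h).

383 lbmol/h

Yield of M: 1ξ₁ / 383.3 = 0.21 → ξ₁ = 80.49 lbmol/h.
Conversion of V: 1ξ₁ + 2ξ₂ = 0.516 × 383.3 = 197.8 → ξ₂ = 58.64 lbmol/h.
Outlet amounts (n = n₀ + Σ ν·ξ):
  V: 383.3 − 1(80.49) − 2(58.64) = 185.5
  M: 0 + 1(80.49) = 80.49
  R: 0 + 2(58.64) = 117.3
Total out = 185.5 + 80.49 + 117.3 = 383.3 lbmol/h.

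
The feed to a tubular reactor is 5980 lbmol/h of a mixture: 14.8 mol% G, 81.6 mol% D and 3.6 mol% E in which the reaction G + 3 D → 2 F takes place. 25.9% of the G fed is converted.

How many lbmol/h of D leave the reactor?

G reacted = 0.259 × 885 = 229.2 lbmol/h; ν_G = −1, so ξ = 229.2/1 = 229.2 lbmol/h.
Outlet amounts (n = n₀ + ν ξ):
  G: 885 − 1(229.2) = 655.8
  D: 4880 − 3(229.2) = 4192
  F: 0 + 2(229.2) = 458.5
  E: 215.3 (inert)

4190 lbmol/h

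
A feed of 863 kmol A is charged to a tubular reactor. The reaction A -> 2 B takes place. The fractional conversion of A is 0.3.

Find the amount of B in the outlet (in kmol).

A reacted = 0.3 × 863 = 258.9 kmol; ν_A = −1, so ξ = 258.9/1 = 258.9 kmol.
Outlet amounts (n = n₀ + ν ξ):
  A: 863 − 1(258.9) = 604.1
  B: 0 + 2(258.9) = 517.8

518 kmol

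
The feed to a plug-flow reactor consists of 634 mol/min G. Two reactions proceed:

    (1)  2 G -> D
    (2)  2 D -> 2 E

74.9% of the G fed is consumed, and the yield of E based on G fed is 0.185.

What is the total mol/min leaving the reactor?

Conversion of G: G consumed = 2ξ₁ = 0.749 × 634 → ξ₁ = 237.4 mol/min.
Yield of E: 2ξ₂ / 634 = 0.185 → ξ₂ = 58.64 mol/min.
Outlet amounts (n = n₀ + Σ ν·ξ):
  G: 634 − 2(237.4) = 159.1
  D: 0 + 1(237.4) − 2(58.64) = 120.1
  E: 0 + 2(58.64) = 117.3
Total out = 159.1 + 120.1 + 117.3 = 396.6 mol/min.

397 mol/min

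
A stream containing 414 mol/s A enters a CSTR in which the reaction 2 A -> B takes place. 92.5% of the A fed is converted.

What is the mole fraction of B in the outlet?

A reacted = 0.925 × 414 = 383 mol/s; ν_A = −2, so ξ = 383/2 = 191.5 mol/s.
Outlet amounts (n = n₀ + ν ξ):
  A: 414 − 2(191.5) = 31.05
  B: 0 + 1(191.5) = 191.5
Total out = 222.5 mol/s; y_B = 191.5 / 222.5 = 0.8605.

0.86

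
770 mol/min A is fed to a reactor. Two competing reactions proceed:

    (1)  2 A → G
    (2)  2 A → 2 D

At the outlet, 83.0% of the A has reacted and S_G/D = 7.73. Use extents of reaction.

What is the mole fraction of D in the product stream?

0.0826

Conversion of A: A consumed = 0.83 × 770 = 639.1 mol/min = 2ξ₁ + 2ξ₂.
Selectivity: 1ξ₁ / (2ξ₂) = 7.73 → ξ₁ = 15.46 ξ₂.
Substitute: (2·15.46 + 2) ξ₂ = 639.1 → ξ₂ = 19.41 mol/min, ξ₁ = 300.1 mol/min.
Outlet amounts (n = n₀ + Σ ν·ξ):
  A: 770 − 2(300.1) − 2(19.41) = 130.9
  G: 0 + 1(300.1) = 300.1
  D: 0 + 2(19.41) = 38.83
Total out = 469.9 mol/min; y_D = 38.83 / 469.9 = 0.08264.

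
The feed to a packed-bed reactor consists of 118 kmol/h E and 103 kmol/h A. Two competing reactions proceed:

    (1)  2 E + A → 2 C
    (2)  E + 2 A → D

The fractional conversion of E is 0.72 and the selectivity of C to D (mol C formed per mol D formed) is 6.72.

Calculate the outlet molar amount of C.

Conversion of E: E consumed = 0.72 × 118 = 84.96 kmol/h = 2ξ₁ + 1ξ₂.
Selectivity: 2ξ₁ / (1ξ₂) = 6.72 → ξ₁ = 3.36 ξ₂.
Substitute: (2·3.36 + 1) ξ₂ = 84.96 → ξ₂ = 11.01 kmol/h, ξ₁ = 36.98 kmol/h.
Outlet amounts (n = n₀ + Σ ν·ξ):
  E: 118 − 2(36.98) − 1(11.01) = 33.04
  A: 103 − 1(36.98) − 2(11.01) = 44.01
  C: 0 + 2(36.98) = 73.95
  D: 0 + 1(11.01) = 11.01

74 kmol/h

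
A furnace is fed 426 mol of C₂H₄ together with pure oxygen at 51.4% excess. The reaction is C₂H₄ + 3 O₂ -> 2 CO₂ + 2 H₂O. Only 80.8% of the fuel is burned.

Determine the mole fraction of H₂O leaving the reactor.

0.292

Stoichiometric O₂ = 3 × 426 = 1278 mol; O₂ fed = 1278 × 1.514 = 1935 mol.
Fuel reacted = 0.808 × 426 → ξ = 344.2 mol.
Outlet (n = n₀ + ν ξ):
  C₂H₄: 426 − 1(344.2) = 81.79
  O₂: 1935 − 3(344.2) = 902.3
  CO₂: 0 + 2(344.2) = 688.4
  H₂O: 0 + 2(344.2) = 688.4
Total out = 2361 mol; y_H₂O = 688.4 / 2361 = 0.2916.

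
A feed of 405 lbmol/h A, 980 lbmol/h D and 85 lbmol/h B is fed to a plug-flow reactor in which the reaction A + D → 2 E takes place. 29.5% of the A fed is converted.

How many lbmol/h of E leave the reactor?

239 lbmol/h

A reacted = 0.295 × 405 = 119.5 lbmol/h; ν_A = −1, so ξ = 119.5/1 = 119.5 lbmol/h.
Outlet amounts (n = n₀ + ν ξ):
  A: 405 − 1(119.5) = 285.5
  D: 980 − 1(119.5) = 860.5
  E: 0 + 2(119.5) = 238.9
  B: 85 (inert)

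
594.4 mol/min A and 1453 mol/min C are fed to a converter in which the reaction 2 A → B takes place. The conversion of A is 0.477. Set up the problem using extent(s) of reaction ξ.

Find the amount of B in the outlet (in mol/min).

142 mol/min

A reacted = 0.477 × 594.4 = 283.5 mol/min; ν_A = −2, so ξ = 283.5/2 = 141.8 mol/min.
Outlet amounts (n = n₀ + ν ξ):
  A: 594.4 − 2(141.8) = 310.9
  B: 0 + 1(141.8) = 141.8
  C: 1453 (inert)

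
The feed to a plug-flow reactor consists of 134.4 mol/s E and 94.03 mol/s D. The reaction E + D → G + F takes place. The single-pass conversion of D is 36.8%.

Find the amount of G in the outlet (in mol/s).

D reacted = 0.368 × 94.03 = 34.6 mol/s; ν_D = −1, so ξ = 34.6/1 = 34.6 mol/s.
Outlet amounts (n = n₀ + ν ξ):
  E: 134.4 − 1(34.6) = 99.8
  D: 94.03 − 1(34.6) = 59.43
  G: 0 + 1(34.6) = 34.6
  F: 0 + 1(34.6) = 34.6

34.6 mol/s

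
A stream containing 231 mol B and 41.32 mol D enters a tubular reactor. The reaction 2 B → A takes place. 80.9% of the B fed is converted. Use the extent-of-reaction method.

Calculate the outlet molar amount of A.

B reacted = 0.809 × 231 = 186.9 mol; ν_B = −2, so ξ = 186.9/2 = 93.44 mol.
Outlet amounts (n = n₀ + ν ξ):
  B: 231 − 2(93.44) = 44.12
  A: 0 + 1(93.44) = 93.44
  D: 41.32 (inert)

93.4 mol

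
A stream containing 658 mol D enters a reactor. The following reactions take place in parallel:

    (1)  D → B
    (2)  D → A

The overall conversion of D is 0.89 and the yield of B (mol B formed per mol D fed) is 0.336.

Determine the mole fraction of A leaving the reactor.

0.554

Yield of B: 1ξ₁ / 658 = 0.336 → ξ₁ = 221.1 mol.
Conversion of D: 1ξ₁ + 1ξ₂ = 0.89 × 658 = 585.6 → ξ₂ = 364.5 mol.
Outlet amounts (n = n₀ + Σ ν·ξ):
  D: 658 − 1(221.1) − 1(364.5) = 72.38
  B: 0 + 1(221.1) = 221.1
  A: 0 + 1(364.5) = 364.5
Total out = 658 mol; y_A = 364.5 / 658 = 0.554.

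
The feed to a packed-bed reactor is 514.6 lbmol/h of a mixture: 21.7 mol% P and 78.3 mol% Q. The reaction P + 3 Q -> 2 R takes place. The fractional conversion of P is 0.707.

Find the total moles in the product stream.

357 lbmol/h

P reacted = 0.707 × 111.7 = 78.95 lbmol/h; ν_P = −1, so ξ = 78.95/1 = 78.95 lbmol/h.
Outlet amounts (n = n₀ + ν ξ):
  P: 111.7 − 1(78.95) = 32.72
  Q: 402.9 − 3(78.95) = 166.1
  R: 0 + 2(78.95) = 157.9
Total out = 32.72 + 166.1 + 157.9 = 356.7 lbmol/h.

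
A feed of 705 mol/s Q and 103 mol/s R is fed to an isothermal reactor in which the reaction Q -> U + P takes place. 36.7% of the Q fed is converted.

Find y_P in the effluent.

Q reacted = 0.367 × 705 = 258.7 mol/s; ν_Q = −1, so ξ = 258.7/1 = 258.7 mol/s.
Outlet amounts (n = n₀ + ν ξ):
  Q: 705 − 1(258.7) = 446.3
  U: 0 + 1(258.7) = 258.7
  P: 0 + 1(258.7) = 258.7
  R: 103 (inert)
Total out = 1067 mol/s; y_P = 258.7 / 1067 = 0.2425.

0.243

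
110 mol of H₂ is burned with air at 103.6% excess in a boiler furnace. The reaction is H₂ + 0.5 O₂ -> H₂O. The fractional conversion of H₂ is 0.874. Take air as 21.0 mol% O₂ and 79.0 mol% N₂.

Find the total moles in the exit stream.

595 mol

Stoichiometric O₂ = 0.5 × 110 = 55 mol; O₂ fed = 55 × 2.036 = 112 mol.
N₂ fed = 112 × 79/21 = 421.3 mol.
Fuel reacted = 0.874 × 110 → ξ = 96.14 mol.
Outlet (n = n₀ + ν ξ):
  H₂: 110 − 1(96.14) = 13.86
  O₂: 112 − 0.5(96.14) = 63.91
  N₂: 421.3 (inert)
  H₂O: 0 + 1(96.14) = 96.14
Total out = 13.86 + 63.91 + 421.3 + 96.14 = 595.2 mol.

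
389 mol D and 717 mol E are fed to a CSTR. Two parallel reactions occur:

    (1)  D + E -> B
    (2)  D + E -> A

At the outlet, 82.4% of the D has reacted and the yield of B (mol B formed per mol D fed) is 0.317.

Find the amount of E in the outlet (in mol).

396 mol

Yield of B: 1ξ₁ / 389 = 0.317 → ξ₁ = 123.3 mol.
Conversion of D: 1ξ₁ + 1ξ₂ = 0.824 × 389 = 320.5 → ξ₂ = 197.2 mol.
Outlet amounts (n = n₀ + Σ ν·ξ):
  D: 389 − 1(123.3) − 1(197.2) = 68.46
  E: 717 − 1(123.3) − 1(197.2) = 396.5
  B: 0 + 1(123.3) = 123.3
  A: 0 + 1(197.2) = 197.2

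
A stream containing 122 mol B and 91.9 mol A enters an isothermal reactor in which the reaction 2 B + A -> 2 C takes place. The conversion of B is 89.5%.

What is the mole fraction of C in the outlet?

B reacted = 0.895 × 122 = 109.2 mol; ν_B = −2, so ξ = 109.2/2 = 54.59 mol.
Outlet amounts (n = n₀ + ν ξ):
  B: 122 − 2(54.59) = 12.81
  A: 91.9 − 1(54.59) = 37.31
  C: 0 + 2(54.59) = 109.2
Total out = 159.3 mol; y_C = 109.2 / 159.3 = 0.6854.

0.685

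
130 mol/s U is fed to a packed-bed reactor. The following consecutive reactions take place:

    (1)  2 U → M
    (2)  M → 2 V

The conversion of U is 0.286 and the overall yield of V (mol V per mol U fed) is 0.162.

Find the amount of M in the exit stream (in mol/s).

Conversion of U: U consumed = 2ξ₁ = 0.286 × 130 → ξ₁ = 18.59 mol/s.
Yield of V: 2ξ₂ / 130 = 0.162 → ξ₂ = 10.53 mol/s.
Outlet amounts (n = n₀ + Σ ν·ξ):
  U: 130 − 2(18.59) = 92.82
  M: 0 + 1(18.59) − 1(10.53) = 8.06
  V: 0 + 2(10.53) = 21.06

8.06 mol/s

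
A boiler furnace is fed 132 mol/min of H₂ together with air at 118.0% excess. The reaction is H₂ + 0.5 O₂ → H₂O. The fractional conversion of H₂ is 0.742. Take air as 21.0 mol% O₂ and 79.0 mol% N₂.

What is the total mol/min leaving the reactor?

Stoichiometric O₂ = 0.5 × 132 = 66 mol/min; O₂ fed = 66 × 2.180 = 143.9 mol/min.
N₂ fed = 143.9 × 79/21 = 541.3 mol/min.
Fuel reacted = 0.742 × 132 → ξ = 97.94 mol/min.
Outlet (n = n₀ + ν ξ):
  H₂: 132 − 1(97.94) = 34.06
  O₂: 143.9 − 0.5(97.94) = 94.91
  N₂: 541.3 (inert)
  H₂O: 0 + 1(97.94) = 97.94
Total out = 34.06 + 94.91 + 541.3 + 97.94 = 768.2 mol/min.

768 mol/min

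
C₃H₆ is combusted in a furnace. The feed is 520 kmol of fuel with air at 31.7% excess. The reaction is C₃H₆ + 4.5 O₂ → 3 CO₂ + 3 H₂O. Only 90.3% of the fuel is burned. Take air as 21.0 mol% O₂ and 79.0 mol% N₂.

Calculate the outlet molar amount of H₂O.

Stoichiometric O₂ = 4.5 × 520 = 2340 kmol; O₂ fed = 2340 × 1.317 = 3082 kmol.
N₂ fed = 3082 × 79/21 = 11590 kmol.
Fuel reacted = 0.903 × 520 → ξ = 469.6 kmol.
Outlet (n = n₀ + ν ξ):
  C₃H₆: 520 − 1(469.6) = 50.44
  O₂: 3082 − 4.5(469.6) = 968.8
  N₂: 11590 (inert)
  CO₂: 0 + 3(469.6) = 1409
  H₂O: 0 + 3(469.6) = 1409

1410 kmol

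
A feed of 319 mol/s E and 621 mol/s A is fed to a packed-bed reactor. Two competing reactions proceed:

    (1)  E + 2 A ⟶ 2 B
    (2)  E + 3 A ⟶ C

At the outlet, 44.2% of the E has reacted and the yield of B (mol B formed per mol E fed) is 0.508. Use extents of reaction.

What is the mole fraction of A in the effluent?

0.411

Yield of B: 2ξ₁ / 319 = 0.508 → ξ₁ = 81.03 mol/s.
Conversion of E: 1ξ₁ + 1ξ₂ = 0.442 × 319 = 141 → ξ₂ = 59.97 mol/s.
Outlet amounts (n = n₀ + Σ ν·ξ):
  E: 319 − 1(81.03) − 1(59.97) = 178
  A: 621 − 2(81.03) − 3(59.97) = 279
  B: 0 + 2(81.03) = 162.1
  C: 0 + 1(59.97) = 59.97
Total out = 679.1 mol/s; y_A = 279 / 679.1 = 0.4109.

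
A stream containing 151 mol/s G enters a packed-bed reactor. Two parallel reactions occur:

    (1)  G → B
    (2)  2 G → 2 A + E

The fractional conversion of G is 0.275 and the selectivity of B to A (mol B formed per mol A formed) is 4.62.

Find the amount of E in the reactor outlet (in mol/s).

Conversion of G: G consumed = 0.275 × 151 = 41.53 mol/s = 1ξ₁ + 2ξ₂.
Selectivity: 1ξ₁ / (2ξ₂) = 4.62 → ξ₁ = 9.24 ξ₂.
Substitute: (1·9.24 + 2) ξ₂ = 41.53 → ξ₂ = 3.694 mol/s, ξ₁ = 34.14 mol/s.
Outlet amounts (n = n₀ + Σ ν·ξ):
  G: 151 − 1(34.14) − 2(3.694) = 109.5
  B: 0 + 1(34.14) = 34.14
  A: 0 + 2(3.694) = 7.389
  E: 0 + 1(3.694) = 3.694

3.69 mol/s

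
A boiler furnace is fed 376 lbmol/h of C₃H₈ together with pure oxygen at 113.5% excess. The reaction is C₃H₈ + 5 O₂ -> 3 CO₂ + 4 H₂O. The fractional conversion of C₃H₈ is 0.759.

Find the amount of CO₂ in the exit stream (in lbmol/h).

Stoichiometric O₂ = 5 × 376 = 1880 lbmol/h; O₂ fed = 1880 × 2.135 = 4014 lbmol/h.
Fuel reacted = 0.759 × 376 → ξ = 285.4 lbmol/h.
Outlet (n = n₀ + ν ξ):
  C₃H₈: 376 − 1(285.4) = 90.62
  O₂: 4014 − 5(285.4) = 2587
  CO₂: 0 + 3(285.4) = 856.2
  H₂O: 0 + 4(285.4) = 1142

856 lbmol/h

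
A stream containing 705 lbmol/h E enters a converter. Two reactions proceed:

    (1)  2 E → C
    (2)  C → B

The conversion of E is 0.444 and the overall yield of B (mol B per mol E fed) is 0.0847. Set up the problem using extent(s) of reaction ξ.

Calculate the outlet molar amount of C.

Conversion of E: E consumed = 2ξ₁ = 0.444 × 705 → ξ₁ = 156.5 lbmol/h.
Yield of B: 1ξ₂ / 705 = 0.0847 → ξ₂ = 59.71 lbmol/h.
Outlet amounts (n = n₀ + Σ ν·ξ):
  E: 705 − 2(156.5) = 392
  C: 0 + 1(156.5) − 1(59.71) = 96.8
  B: 0 + 1(59.71) = 59.71

96.8 lbmol/h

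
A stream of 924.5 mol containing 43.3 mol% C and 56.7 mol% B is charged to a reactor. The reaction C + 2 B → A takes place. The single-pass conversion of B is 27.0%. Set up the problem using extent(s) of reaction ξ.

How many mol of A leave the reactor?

70.8 mol

B reacted = 0.27 × 524.2 = 141.5 mol; ν_B = −2, so ξ = 141.5/2 = 70.77 mol.
Outlet amounts (n = n₀ + ν ξ):
  C: 400.3 − 1(70.77) = 329.5
  B: 524.2 − 2(70.77) = 382.7
  A: 0 + 1(70.77) = 70.77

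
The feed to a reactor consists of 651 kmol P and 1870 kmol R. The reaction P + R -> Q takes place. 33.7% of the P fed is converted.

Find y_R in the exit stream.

P reacted = 0.337 × 651 = 219.4 kmol; ν_P = −1, so ξ = 219.4/1 = 219.4 kmol.
Outlet amounts (n = n₀ + ν ξ):
  P: 651 − 1(219.4) = 431.6
  R: 1870 − 1(219.4) = 1651
  Q: 0 + 1(219.4) = 219.4
Total out = 2302 kmol; y_R = 1651 / 2302 = 0.7172.

0.717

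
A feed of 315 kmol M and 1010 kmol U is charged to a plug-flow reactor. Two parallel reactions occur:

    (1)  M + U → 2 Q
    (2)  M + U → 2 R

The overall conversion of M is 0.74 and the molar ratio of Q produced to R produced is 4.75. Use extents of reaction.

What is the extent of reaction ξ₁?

ξ₁ = 193 kmol

Conversion of M: M consumed = 0.74 × 315 = 233.1 kmol = 1ξ₁ + 1ξ₂.
Selectivity: 2ξ₁ / (2ξ₂) = 4.75 → ξ₁ = 4.75 ξ₂.
Substitute: (1·4.75 + 1) ξ₂ = 233.1 → ξ₂ = 40.54 kmol, ξ₁ = 192.6 kmol.
Outlet amounts (n = n₀ + Σ ν·ξ):
  M: 315 − 1(192.6) − 1(40.54) = 81.9
  U: 1010 − 1(192.6) − 1(40.54) = 776.9
  Q: 0 + 2(192.6) = 385.1
  R: 0 + 2(40.54) = 81.08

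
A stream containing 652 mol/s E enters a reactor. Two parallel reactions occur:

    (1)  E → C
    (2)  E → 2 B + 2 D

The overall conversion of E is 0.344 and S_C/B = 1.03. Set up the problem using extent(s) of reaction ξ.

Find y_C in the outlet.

0.173

Conversion of E: E consumed = 0.344 × 652 = 224.3 mol/s = 1ξ₁ + 1ξ₂.
Selectivity: 1ξ₁ / (2ξ₂) = 1.03 → ξ₁ = 2.06 ξ₂.
Substitute: (1·2.06 + 1) ξ₂ = 224.3 → ξ₂ = 73.3 mol/s, ξ₁ = 151 mol/s.
Outlet amounts (n = n₀ + Σ ν·ξ):
  E: 652 − 1(151) − 1(73.3) = 427.7
  C: 0 + 1(151) = 151
  B: 0 + 2(73.3) = 146.6
  D: 0 + 2(73.3) = 146.6
Total out = 871.9 mol/s; y_C = 151 / 871.9 = 0.1732.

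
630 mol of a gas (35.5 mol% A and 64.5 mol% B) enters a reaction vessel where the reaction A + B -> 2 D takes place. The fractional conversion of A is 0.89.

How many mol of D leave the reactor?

A reacted = 0.89 × 223.7 = 199 mol; ν_A = −1, so ξ = 199/1 = 199 mol.
Outlet amounts (n = n₀ + ν ξ):
  A: 223.7 − 1(199) = 24.6
  B: 406.4 − 1(199) = 207.3
  D: 0 + 2(199) = 398.1

398 mol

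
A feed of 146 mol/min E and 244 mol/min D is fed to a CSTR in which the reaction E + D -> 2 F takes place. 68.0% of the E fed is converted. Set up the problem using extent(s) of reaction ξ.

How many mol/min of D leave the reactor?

145 mol/min

E reacted = 0.68 × 146 = 99.28 mol/min; ν_E = −1, so ξ = 99.28/1 = 99.28 mol/min.
Outlet amounts (n = n₀ + ν ξ):
  E: 146 − 1(99.28) = 46.72
  D: 244 − 1(99.28) = 144.7
  F: 0 + 2(99.28) = 198.6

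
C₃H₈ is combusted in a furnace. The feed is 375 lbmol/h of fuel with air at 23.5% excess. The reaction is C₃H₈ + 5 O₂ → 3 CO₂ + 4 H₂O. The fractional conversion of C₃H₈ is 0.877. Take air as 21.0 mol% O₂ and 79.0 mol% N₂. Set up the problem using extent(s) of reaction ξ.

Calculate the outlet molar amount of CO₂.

Stoichiometric O₂ = 5 × 375 = 1875 lbmol/h; O₂ fed = 1875 × 1.235 = 2316 lbmol/h.
N₂ fed = 2316 × 79/21 = 8711 lbmol/h.
Fuel reacted = 0.877 × 375 → ξ = 328.9 lbmol/h.
Outlet (n = n₀ + ν ξ):
  C₃H₈: 375 − 1(328.9) = 46.12
  O₂: 2316 − 5(328.9) = 671.2
  N₂: 8711 (inert)
  CO₂: 0 + 3(328.9) = 986.6
  H₂O: 0 + 4(328.9) = 1316

987 lbmol/h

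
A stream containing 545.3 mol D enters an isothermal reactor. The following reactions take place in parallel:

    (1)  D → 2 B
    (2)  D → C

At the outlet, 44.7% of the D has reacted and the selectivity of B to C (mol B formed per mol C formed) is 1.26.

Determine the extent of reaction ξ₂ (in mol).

Conversion of D: D consumed = 0.447 × 545.3 = 243.7 mol = 1ξ₁ + 1ξ₂.
Selectivity: 2ξ₁ / (1ξ₂) = 1.26 → ξ₁ = 0.63 ξ₂.
Substitute: (1·0.63 + 1) ξ₂ = 243.7 → ξ₂ = 149.5 mol, ξ₁ = 94.21 mol.
Outlet amounts (n = n₀ + Σ ν·ξ):
  D: 545.3 − 1(94.21) − 1(149.5) = 301.6
  B: 0 + 2(94.21) = 188.4
  C: 0 + 1(149.5) = 149.5

ξ₂ = 150 mol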